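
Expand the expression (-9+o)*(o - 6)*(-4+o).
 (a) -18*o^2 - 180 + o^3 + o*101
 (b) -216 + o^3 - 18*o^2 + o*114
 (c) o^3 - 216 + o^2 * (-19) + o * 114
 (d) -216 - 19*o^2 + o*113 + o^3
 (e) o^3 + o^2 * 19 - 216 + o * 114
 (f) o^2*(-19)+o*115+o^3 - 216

Expanding (-9+o)*(o - 6)*(-4+o):
= o^3 - 216 + o^2 * (-19) + o * 114
c) o^3 - 216 + o^2 * (-19) + o * 114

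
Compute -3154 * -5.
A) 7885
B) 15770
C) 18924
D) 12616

-3154 * -5 = 15770
B) 15770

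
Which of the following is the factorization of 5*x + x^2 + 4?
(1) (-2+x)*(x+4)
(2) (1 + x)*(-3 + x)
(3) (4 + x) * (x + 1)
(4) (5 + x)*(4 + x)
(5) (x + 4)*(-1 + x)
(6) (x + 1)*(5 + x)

We need to factor 5*x + x^2 + 4.
The factored form is (4 + x) * (x + 1).
3) (4 + x) * (x + 1)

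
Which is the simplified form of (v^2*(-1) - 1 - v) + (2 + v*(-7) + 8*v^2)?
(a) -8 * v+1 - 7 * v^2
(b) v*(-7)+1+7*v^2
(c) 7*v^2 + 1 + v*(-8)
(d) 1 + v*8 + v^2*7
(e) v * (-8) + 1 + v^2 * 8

Adding the polynomials and combining like terms:
(v^2*(-1) - 1 - v) + (2 + v*(-7) + 8*v^2)
= 7*v^2 + 1 + v*(-8)
c) 7*v^2 + 1 + v*(-8)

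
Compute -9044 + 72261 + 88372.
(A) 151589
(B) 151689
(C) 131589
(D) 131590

First: -9044 + 72261 = 63217
Then: 63217 + 88372 = 151589
A) 151589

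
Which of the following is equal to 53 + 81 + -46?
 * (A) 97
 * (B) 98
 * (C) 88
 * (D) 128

First: 53 + 81 = 134
Then: 134 + -46 = 88
C) 88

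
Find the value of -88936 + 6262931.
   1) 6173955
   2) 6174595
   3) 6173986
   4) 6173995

-88936 + 6262931 = 6173995
4) 6173995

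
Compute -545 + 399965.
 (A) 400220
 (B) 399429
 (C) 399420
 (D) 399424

-545 + 399965 = 399420
C) 399420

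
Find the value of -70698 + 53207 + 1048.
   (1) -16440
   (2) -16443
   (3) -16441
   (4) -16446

First: -70698 + 53207 = -17491
Then: -17491 + 1048 = -16443
2) -16443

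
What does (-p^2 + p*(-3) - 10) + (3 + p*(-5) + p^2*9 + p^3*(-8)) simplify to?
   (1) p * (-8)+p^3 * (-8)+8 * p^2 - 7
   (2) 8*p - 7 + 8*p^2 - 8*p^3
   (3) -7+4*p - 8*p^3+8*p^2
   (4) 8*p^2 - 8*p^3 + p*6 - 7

Adding the polynomials and combining like terms:
(-p^2 + p*(-3) - 10) + (3 + p*(-5) + p^2*9 + p^3*(-8))
= p * (-8)+p^3 * (-8)+8 * p^2 - 7
1) p * (-8)+p^3 * (-8)+8 * p^2 - 7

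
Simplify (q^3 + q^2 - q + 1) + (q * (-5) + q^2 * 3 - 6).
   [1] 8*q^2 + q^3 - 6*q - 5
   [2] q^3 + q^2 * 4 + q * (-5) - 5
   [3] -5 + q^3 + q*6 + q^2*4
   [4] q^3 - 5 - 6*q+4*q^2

Adding the polynomials and combining like terms:
(q^3 + q^2 - q + 1) + (q*(-5) + q^2*3 - 6)
= q^3 - 5 - 6*q+4*q^2
4) q^3 - 5 - 6*q+4*q^2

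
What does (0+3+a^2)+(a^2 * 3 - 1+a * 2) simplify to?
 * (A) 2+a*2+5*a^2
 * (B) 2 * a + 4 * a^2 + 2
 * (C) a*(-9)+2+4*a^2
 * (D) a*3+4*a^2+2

Adding the polynomials and combining like terms:
(0 + 3 + a^2) + (a^2*3 - 1 + a*2)
= 2 * a + 4 * a^2 + 2
B) 2 * a + 4 * a^2 + 2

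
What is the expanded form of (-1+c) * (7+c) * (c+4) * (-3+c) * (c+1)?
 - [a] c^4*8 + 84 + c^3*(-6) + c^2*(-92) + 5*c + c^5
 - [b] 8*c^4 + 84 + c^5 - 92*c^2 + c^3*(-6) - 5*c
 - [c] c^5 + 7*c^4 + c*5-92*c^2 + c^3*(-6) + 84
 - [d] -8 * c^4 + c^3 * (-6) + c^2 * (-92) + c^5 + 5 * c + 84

Expanding (-1+c) * (7+c) * (c+4) * (-3+c) * (c+1):
= c^4*8 + 84 + c^3*(-6) + c^2*(-92) + 5*c + c^5
a) c^4*8 + 84 + c^3*(-6) + c^2*(-92) + 5*c + c^5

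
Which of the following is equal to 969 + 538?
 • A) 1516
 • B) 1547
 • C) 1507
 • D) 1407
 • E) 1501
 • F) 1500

969 + 538 = 1507
C) 1507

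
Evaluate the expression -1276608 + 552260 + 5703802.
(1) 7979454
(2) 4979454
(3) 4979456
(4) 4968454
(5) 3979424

First: -1276608 + 552260 = -724348
Then: -724348 + 5703802 = 4979454
2) 4979454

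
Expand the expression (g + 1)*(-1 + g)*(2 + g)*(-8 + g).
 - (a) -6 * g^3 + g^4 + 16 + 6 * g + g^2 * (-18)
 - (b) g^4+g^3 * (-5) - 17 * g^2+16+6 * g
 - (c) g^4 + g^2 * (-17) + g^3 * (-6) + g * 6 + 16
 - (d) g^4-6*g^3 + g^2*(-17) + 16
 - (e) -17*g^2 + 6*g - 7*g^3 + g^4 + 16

Expanding (g + 1)*(-1 + g)*(2 + g)*(-8 + g):
= g^4 + g^2 * (-17) + g^3 * (-6) + g * 6 + 16
c) g^4 + g^2 * (-17) + g^3 * (-6) + g * 6 + 16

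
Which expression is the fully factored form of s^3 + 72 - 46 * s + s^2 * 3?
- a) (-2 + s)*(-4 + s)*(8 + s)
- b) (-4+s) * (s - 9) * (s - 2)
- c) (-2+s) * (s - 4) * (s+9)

We need to factor s^3 + 72 - 46 * s + s^2 * 3.
The factored form is (-2+s) * (s - 4) * (s+9).
c) (-2+s) * (s - 4) * (s+9)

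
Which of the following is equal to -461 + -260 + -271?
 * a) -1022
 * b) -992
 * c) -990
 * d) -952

First: -461 + -260 = -721
Then: -721 + -271 = -992
b) -992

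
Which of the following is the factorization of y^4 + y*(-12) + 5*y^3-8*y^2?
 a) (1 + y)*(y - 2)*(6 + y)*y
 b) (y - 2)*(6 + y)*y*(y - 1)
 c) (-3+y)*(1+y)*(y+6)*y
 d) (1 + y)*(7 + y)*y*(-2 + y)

We need to factor y^4 + y*(-12) + 5*y^3-8*y^2.
The factored form is (1 + y)*(y - 2)*(6 + y)*y.
a) (1 + y)*(y - 2)*(6 + y)*y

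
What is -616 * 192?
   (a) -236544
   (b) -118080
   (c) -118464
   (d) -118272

-616 * 192 = -118272
d) -118272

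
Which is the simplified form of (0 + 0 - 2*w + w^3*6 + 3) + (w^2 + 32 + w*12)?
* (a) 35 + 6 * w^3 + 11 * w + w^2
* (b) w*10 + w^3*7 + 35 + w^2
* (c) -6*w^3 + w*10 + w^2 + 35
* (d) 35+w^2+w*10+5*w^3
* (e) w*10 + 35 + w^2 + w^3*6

Adding the polynomials and combining like terms:
(0 + 0 - 2*w + w^3*6 + 3) + (w^2 + 32 + w*12)
= w*10 + 35 + w^2 + w^3*6
e) w*10 + 35 + w^2 + w^3*6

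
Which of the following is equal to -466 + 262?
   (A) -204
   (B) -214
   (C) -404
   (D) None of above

-466 + 262 = -204
A) -204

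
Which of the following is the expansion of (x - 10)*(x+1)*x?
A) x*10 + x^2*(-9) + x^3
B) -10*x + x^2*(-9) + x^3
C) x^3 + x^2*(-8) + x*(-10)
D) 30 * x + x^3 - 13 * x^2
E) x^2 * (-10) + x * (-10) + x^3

Expanding (x - 10)*(x+1)*x:
= -10*x + x^2*(-9) + x^3
B) -10*x + x^2*(-9) + x^3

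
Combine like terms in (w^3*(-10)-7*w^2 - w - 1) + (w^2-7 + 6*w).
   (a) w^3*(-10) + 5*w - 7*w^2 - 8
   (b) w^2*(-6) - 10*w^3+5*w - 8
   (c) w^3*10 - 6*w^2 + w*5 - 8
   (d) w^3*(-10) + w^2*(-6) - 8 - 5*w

Adding the polynomials and combining like terms:
(w^3*(-10) - 7*w^2 - w - 1) + (w^2 - 7 + 6*w)
= w^2*(-6) - 10*w^3+5*w - 8
b) w^2*(-6) - 10*w^3+5*w - 8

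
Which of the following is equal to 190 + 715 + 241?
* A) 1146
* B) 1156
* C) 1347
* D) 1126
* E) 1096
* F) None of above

First: 190 + 715 = 905
Then: 905 + 241 = 1146
A) 1146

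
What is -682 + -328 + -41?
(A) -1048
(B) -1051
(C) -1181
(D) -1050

First: -682 + -328 = -1010
Then: -1010 + -41 = -1051
B) -1051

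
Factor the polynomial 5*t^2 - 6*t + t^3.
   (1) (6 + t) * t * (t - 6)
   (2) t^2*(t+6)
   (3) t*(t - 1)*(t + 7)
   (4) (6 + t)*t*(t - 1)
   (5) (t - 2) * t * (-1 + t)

We need to factor 5*t^2 - 6*t + t^3.
The factored form is (6 + t)*t*(t - 1).
4) (6 + t)*t*(t - 1)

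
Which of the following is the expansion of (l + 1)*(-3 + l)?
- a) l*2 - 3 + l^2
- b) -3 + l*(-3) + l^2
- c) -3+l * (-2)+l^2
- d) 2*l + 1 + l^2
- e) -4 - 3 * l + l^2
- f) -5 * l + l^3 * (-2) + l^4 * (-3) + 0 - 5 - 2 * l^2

Expanding (l + 1)*(-3 + l):
= -3+l * (-2)+l^2
c) -3+l * (-2)+l^2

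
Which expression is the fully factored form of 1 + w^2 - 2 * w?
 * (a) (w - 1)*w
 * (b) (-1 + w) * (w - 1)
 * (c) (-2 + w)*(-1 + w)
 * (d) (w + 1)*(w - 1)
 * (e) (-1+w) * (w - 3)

We need to factor 1 + w^2 - 2 * w.
The factored form is (-1 + w) * (w - 1).
b) (-1 + w) * (w - 1)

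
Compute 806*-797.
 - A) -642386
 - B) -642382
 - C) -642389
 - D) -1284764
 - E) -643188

806 * -797 = -642382
B) -642382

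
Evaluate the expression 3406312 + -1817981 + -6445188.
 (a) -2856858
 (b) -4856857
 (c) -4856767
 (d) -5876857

First: 3406312 + -1817981 = 1588331
Then: 1588331 + -6445188 = -4856857
b) -4856857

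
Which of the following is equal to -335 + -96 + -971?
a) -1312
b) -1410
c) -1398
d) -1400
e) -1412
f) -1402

First: -335 + -96 = -431
Then: -431 + -971 = -1402
f) -1402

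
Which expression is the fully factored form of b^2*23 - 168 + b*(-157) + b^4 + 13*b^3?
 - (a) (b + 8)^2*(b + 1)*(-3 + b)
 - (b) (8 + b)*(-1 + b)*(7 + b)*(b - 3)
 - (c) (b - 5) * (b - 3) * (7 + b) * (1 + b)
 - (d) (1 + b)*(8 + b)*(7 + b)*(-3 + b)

We need to factor b^2*23 - 168 + b*(-157) + b^4 + 13*b^3.
The factored form is (1 + b)*(8 + b)*(7 + b)*(-3 + b).
d) (1 + b)*(8 + b)*(7 + b)*(-3 + b)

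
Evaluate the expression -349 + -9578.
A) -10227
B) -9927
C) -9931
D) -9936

-349 + -9578 = -9927
B) -9927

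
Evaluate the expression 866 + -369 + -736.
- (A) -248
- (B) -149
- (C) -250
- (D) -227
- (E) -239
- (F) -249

First: 866 + -369 = 497
Then: 497 + -736 = -239
E) -239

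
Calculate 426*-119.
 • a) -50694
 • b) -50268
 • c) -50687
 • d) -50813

426 * -119 = -50694
a) -50694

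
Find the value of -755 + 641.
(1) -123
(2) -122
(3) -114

-755 + 641 = -114
3) -114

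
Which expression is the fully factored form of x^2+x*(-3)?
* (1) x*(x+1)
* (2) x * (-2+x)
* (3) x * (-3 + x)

We need to factor x^2+x*(-3).
The factored form is x * (-3 + x).
3) x * (-3 + x)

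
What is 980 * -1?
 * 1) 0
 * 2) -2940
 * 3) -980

980 * -1 = -980
3) -980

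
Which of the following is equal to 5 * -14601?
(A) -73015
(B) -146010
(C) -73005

5 * -14601 = -73005
C) -73005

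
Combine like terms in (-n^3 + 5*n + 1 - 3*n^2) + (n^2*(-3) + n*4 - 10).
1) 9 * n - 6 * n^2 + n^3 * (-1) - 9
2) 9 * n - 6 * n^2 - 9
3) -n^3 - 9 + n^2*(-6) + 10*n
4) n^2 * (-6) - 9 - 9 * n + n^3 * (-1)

Adding the polynomials and combining like terms:
(-n^3 + 5*n + 1 - 3*n^2) + (n^2*(-3) + n*4 - 10)
= 9 * n - 6 * n^2 + n^3 * (-1) - 9
1) 9 * n - 6 * n^2 + n^3 * (-1) - 9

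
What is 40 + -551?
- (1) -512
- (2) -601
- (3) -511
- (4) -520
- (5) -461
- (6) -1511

40 + -551 = -511
3) -511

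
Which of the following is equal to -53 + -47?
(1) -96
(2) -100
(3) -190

-53 + -47 = -100
2) -100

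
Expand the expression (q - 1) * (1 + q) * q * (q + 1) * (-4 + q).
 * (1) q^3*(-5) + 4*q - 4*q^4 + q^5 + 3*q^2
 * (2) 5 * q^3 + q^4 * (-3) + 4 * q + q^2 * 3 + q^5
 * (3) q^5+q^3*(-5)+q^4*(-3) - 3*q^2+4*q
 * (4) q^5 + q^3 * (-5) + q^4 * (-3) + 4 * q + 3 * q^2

Expanding (q - 1) * (1 + q) * q * (q + 1) * (-4 + q):
= q^5 + q^3 * (-5) + q^4 * (-3) + 4 * q + 3 * q^2
4) q^5 + q^3 * (-5) + q^4 * (-3) + 4 * q + 3 * q^2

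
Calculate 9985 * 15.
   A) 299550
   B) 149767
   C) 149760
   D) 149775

9985 * 15 = 149775
D) 149775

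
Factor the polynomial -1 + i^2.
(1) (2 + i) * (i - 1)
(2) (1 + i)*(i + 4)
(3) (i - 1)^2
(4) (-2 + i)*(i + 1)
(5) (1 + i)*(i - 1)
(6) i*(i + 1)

We need to factor -1 + i^2.
The factored form is (1 + i)*(i - 1).
5) (1 + i)*(i - 1)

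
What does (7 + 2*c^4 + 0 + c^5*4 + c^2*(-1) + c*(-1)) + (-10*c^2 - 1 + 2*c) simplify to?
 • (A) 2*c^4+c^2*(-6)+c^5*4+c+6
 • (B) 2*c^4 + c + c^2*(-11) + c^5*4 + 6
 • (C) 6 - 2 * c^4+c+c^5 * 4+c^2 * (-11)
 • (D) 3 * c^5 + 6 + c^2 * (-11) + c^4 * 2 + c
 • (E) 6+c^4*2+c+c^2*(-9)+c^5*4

Adding the polynomials and combining like terms:
(7 + 2*c^4 + 0 + c^5*4 + c^2*(-1) + c*(-1)) + (-10*c^2 - 1 + 2*c)
= 2*c^4 + c + c^2*(-11) + c^5*4 + 6
B) 2*c^4 + c + c^2*(-11) + c^5*4 + 6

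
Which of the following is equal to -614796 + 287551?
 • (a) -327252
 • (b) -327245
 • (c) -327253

-614796 + 287551 = -327245
b) -327245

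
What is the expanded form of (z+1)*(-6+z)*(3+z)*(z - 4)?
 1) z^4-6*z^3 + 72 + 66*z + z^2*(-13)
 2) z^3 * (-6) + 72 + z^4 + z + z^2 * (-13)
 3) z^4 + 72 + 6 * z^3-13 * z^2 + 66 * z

Expanding (z+1)*(-6+z)*(3+z)*(z - 4):
= z^4-6*z^3 + 72 + 66*z + z^2*(-13)
1) z^4-6*z^3 + 72 + 66*z + z^2*(-13)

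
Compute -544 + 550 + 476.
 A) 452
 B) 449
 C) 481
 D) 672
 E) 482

First: -544 + 550 = 6
Then: 6 + 476 = 482
E) 482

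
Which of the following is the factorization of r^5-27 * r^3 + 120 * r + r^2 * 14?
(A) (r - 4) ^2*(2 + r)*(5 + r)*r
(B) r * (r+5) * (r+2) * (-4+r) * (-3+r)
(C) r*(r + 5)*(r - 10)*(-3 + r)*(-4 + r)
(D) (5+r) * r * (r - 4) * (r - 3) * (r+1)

We need to factor r^5-27 * r^3 + 120 * r + r^2 * 14.
The factored form is r * (r+5) * (r+2) * (-4+r) * (-3+r).
B) r * (r+5) * (r+2) * (-4+r) * (-3+r)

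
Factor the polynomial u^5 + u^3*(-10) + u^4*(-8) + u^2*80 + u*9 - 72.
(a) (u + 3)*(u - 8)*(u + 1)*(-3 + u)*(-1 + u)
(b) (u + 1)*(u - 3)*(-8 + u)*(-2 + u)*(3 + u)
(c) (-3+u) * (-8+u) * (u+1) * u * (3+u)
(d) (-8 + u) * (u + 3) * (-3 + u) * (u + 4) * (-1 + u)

We need to factor u^5 + u^3*(-10) + u^4*(-8) + u^2*80 + u*9 - 72.
The factored form is (u + 3)*(u - 8)*(u + 1)*(-3 + u)*(-1 + u).
a) (u + 3)*(u - 8)*(u + 1)*(-3 + u)*(-1 + u)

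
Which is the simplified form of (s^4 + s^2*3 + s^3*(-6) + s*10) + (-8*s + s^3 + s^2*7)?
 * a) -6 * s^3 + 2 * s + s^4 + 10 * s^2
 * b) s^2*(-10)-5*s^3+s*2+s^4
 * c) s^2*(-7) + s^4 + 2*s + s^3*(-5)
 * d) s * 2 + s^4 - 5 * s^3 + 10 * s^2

Adding the polynomials and combining like terms:
(s^4 + s^2*3 + s^3*(-6) + s*10) + (-8*s + s^3 + s^2*7)
= s * 2 + s^4 - 5 * s^3 + 10 * s^2
d) s * 2 + s^4 - 5 * s^3 + 10 * s^2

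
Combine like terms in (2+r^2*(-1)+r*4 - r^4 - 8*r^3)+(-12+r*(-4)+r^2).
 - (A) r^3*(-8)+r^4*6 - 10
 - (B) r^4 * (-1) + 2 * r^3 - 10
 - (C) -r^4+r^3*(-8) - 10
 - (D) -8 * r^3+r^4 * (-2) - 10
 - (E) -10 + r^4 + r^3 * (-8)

Adding the polynomials and combining like terms:
(2 + r^2*(-1) + r*4 - r^4 - 8*r^3) + (-12 + r*(-4) + r^2)
= -r^4+r^3*(-8) - 10
C) -r^4+r^3*(-8) - 10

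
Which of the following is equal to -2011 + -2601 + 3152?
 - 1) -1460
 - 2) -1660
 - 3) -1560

First: -2011 + -2601 = -4612
Then: -4612 + 3152 = -1460
1) -1460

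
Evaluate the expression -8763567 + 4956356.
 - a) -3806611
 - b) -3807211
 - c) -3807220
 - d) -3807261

-8763567 + 4956356 = -3807211
b) -3807211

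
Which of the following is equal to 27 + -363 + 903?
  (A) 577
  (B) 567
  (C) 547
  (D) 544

First: 27 + -363 = -336
Then: -336 + 903 = 567
B) 567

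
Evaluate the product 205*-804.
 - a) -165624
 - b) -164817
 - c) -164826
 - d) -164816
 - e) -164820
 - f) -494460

205 * -804 = -164820
e) -164820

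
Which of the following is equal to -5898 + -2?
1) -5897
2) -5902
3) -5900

-5898 + -2 = -5900
3) -5900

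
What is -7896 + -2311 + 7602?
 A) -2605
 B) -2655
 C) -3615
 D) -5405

First: -7896 + -2311 = -10207
Then: -10207 + 7602 = -2605
A) -2605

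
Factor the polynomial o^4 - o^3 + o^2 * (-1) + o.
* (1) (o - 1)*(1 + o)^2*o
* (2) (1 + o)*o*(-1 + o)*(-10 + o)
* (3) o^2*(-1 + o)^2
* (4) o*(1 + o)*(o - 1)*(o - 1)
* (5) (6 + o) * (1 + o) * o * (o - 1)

We need to factor o^4 - o^3 + o^2 * (-1) + o.
The factored form is o*(1 + o)*(o - 1)*(o - 1).
4) o*(1 + o)*(o - 1)*(o - 1)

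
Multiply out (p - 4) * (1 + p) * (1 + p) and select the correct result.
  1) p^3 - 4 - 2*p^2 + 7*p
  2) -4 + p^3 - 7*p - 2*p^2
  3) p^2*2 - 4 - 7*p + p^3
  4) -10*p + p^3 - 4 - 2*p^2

Expanding (p - 4) * (1 + p) * (1 + p):
= -4 + p^3 - 7*p - 2*p^2
2) -4 + p^3 - 7*p - 2*p^2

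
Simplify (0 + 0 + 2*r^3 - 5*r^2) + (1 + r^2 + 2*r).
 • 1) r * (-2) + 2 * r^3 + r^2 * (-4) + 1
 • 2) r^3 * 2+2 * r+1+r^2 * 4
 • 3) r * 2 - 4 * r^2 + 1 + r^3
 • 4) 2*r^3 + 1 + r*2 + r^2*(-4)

Adding the polynomials and combining like terms:
(0 + 0 + 2*r^3 - 5*r^2) + (1 + r^2 + 2*r)
= 2*r^3 + 1 + r*2 + r^2*(-4)
4) 2*r^3 + 1 + r*2 + r^2*(-4)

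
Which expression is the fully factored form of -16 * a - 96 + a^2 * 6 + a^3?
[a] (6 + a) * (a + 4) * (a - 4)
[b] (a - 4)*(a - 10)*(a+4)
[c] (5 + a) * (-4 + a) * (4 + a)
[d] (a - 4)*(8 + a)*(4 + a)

We need to factor -16 * a - 96 + a^2 * 6 + a^3.
The factored form is (6 + a) * (a + 4) * (a - 4).
a) (6 + a) * (a + 4) * (a - 4)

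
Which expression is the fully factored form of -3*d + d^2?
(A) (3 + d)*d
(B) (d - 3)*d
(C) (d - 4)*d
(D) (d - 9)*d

We need to factor -3*d + d^2.
The factored form is (d - 3)*d.
B) (d - 3)*d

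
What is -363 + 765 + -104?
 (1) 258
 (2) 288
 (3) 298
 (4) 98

First: -363 + 765 = 402
Then: 402 + -104 = 298
3) 298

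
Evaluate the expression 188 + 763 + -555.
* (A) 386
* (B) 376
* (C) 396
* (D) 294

First: 188 + 763 = 951
Then: 951 + -555 = 396
C) 396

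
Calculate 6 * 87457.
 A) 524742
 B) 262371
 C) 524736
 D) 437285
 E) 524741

6 * 87457 = 524742
A) 524742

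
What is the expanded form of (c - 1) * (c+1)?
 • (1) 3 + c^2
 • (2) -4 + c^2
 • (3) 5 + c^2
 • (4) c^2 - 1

Expanding (c - 1) * (c+1):
= c^2 - 1
4) c^2 - 1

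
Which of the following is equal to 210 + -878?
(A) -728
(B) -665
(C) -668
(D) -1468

210 + -878 = -668
C) -668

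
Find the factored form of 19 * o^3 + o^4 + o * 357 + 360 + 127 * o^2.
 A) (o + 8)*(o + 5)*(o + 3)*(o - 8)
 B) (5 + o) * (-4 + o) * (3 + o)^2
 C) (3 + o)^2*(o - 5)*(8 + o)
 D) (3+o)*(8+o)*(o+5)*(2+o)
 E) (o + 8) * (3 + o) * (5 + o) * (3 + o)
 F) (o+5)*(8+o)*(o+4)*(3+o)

We need to factor 19 * o^3 + o^4 + o * 357 + 360 + 127 * o^2.
The factored form is (o + 8) * (3 + o) * (5 + o) * (3 + o).
E) (o + 8) * (3 + o) * (5 + o) * (3 + o)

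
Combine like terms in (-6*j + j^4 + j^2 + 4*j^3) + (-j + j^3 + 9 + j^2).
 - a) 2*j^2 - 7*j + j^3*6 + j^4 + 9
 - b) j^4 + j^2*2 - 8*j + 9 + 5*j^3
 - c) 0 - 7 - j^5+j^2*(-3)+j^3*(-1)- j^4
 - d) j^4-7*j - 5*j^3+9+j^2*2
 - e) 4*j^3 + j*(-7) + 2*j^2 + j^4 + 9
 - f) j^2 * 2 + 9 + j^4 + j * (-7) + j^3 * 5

Adding the polynomials and combining like terms:
(-6*j + j^4 + j^2 + 4*j^3) + (-j + j^3 + 9 + j^2)
= j^2 * 2 + 9 + j^4 + j * (-7) + j^3 * 5
f) j^2 * 2 + 9 + j^4 + j * (-7) + j^3 * 5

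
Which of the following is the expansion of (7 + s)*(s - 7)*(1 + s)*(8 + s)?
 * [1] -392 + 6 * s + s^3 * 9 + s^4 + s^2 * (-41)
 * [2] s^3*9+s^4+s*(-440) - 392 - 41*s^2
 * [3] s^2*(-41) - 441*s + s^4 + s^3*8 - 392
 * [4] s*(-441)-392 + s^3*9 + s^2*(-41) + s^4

Expanding (7 + s)*(s - 7)*(1 + s)*(8 + s):
= s*(-441)-392 + s^3*9 + s^2*(-41) + s^4
4) s*(-441)-392 + s^3*9 + s^2*(-41) + s^4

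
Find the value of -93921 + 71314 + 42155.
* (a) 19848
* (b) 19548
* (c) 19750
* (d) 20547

First: -93921 + 71314 = -22607
Then: -22607 + 42155 = 19548
b) 19548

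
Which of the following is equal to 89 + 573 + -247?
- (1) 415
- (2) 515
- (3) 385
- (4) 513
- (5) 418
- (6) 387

First: 89 + 573 = 662
Then: 662 + -247 = 415
1) 415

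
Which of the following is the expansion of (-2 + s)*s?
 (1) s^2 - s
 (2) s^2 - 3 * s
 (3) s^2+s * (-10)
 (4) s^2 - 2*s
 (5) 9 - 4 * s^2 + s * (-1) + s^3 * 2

Expanding (-2 + s)*s:
= s^2 - 2*s
4) s^2 - 2*s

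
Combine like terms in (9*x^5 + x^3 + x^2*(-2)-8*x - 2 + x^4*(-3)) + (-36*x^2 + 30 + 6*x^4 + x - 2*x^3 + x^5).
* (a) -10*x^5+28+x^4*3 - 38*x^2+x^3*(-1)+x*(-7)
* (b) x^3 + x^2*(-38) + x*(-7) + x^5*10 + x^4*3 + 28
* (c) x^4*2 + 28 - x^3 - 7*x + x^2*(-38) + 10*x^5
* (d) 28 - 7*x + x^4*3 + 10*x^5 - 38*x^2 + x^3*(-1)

Adding the polynomials and combining like terms:
(9*x^5 + x^3 + x^2*(-2) - 8*x - 2 + x^4*(-3)) + (-36*x^2 + 30 + 6*x^4 + x - 2*x^3 + x^5)
= 28 - 7*x + x^4*3 + 10*x^5 - 38*x^2 + x^3*(-1)
d) 28 - 7*x + x^4*3 + 10*x^5 - 38*x^2 + x^3*(-1)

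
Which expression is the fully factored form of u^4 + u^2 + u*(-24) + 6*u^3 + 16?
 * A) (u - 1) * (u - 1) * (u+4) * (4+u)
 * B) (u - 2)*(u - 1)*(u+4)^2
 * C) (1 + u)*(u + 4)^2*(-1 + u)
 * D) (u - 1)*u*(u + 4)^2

We need to factor u^4 + u^2 + u*(-24) + 6*u^3 + 16.
The factored form is (u - 1) * (u - 1) * (u+4) * (4+u).
A) (u - 1) * (u - 1) * (u+4) * (4+u)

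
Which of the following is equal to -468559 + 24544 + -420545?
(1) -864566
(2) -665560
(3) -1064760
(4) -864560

First: -468559 + 24544 = -444015
Then: -444015 + -420545 = -864560
4) -864560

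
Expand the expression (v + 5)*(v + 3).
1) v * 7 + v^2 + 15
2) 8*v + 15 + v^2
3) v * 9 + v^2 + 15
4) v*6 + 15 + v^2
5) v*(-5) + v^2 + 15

Expanding (v + 5)*(v + 3):
= 8*v + 15 + v^2
2) 8*v + 15 + v^2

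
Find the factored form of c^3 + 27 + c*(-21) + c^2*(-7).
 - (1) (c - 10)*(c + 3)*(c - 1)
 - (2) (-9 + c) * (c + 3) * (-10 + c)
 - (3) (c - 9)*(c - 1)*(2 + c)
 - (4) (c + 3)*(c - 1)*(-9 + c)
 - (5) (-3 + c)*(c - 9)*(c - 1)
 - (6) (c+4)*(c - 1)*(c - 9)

We need to factor c^3 + 27 + c*(-21) + c^2*(-7).
The factored form is (c + 3)*(c - 1)*(-9 + c).
4) (c + 3)*(c - 1)*(-9 + c)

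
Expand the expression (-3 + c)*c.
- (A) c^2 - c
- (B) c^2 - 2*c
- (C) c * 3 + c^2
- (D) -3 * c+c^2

Expanding (-3 + c)*c:
= -3 * c+c^2
D) -3 * c+c^2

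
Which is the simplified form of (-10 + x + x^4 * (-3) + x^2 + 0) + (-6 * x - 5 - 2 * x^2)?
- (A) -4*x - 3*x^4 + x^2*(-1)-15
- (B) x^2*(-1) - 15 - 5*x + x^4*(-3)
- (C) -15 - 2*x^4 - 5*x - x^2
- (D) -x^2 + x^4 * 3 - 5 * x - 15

Adding the polynomials and combining like terms:
(-10 + x + x^4*(-3) + x^2 + 0) + (-6*x - 5 - 2*x^2)
= x^2*(-1) - 15 - 5*x + x^4*(-3)
B) x^2*(-1) - 15 - 5*x + x^4*(-3)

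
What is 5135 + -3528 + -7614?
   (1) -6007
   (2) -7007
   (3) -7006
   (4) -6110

First: 5135 + -3528 = 1607
Then: 1607 + -7614 = -6007
1) -6007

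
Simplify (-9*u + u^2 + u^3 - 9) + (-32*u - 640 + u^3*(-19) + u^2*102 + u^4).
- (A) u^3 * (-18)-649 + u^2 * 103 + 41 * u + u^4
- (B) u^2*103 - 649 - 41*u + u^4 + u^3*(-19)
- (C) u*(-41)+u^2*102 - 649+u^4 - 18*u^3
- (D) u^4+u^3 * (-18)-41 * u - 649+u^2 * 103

Adding the polynomials and combining like terms:
(-9*u + u^2 + u^3 - 9) + (-32*u - 640 + u^3*(-19) + u^2*102 + u^4)
= u^4+u^3 * (-18)-41 * u - 649+u^2 * 103
D) u^4+u^3 * (-18)-41 * u - 649+u^2 * 103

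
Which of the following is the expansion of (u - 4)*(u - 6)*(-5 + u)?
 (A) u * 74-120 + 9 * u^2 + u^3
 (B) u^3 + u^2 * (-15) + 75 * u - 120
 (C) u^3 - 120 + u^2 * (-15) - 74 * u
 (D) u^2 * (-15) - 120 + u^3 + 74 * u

Expanding (u - 4)*(u - 6)*(-5 + u):
= u^2 * (-15) - 120 + u^3 + 74 * u
D) u^2 * (-15) - 120 + u^3 + 74 * u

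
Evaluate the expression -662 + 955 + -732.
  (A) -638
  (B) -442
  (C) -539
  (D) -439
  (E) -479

First: -662 + 955 = 293
Then: 293 + -732 = -439
D) -439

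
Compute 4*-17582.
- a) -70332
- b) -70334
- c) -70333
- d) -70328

4 * -17582 = -70328
d) -70328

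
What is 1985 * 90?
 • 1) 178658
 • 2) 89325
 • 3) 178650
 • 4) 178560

1985 * 90 = 178650
3) 178650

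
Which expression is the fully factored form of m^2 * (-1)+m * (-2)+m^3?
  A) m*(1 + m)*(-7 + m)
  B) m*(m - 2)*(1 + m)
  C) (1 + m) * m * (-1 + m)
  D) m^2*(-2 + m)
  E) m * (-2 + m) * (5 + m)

We need to factor m^2 * (-1)+m * (-2)+m^3.
The factored form is m*(m - 2)*(1 + m).
B) m*(m - 2)*(1 + m)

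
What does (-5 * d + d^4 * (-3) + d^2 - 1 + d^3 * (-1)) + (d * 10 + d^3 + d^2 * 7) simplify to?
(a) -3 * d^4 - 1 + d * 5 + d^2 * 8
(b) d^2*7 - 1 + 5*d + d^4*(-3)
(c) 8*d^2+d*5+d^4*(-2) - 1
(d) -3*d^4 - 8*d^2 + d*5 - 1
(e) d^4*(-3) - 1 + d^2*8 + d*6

Adding the polynomials and combining like terms:
(-5*d + d^4*(-3) + d^2 - 1 + d^3*(-1)) + (d*10 + d^3 + d^2*7)
= -3 * d^4 - 1 + d * 5 + d^2 * 8
a) -3 * d^4 - 1 + d * 5 + d^2 * 8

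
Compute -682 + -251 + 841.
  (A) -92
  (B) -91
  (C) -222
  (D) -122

First: -682 + -251 = -933
Then: -933 + 841 = -92
A) -92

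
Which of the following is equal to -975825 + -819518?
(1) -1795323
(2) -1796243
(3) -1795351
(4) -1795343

-975825 + -819518 = -1795343
4) -1795343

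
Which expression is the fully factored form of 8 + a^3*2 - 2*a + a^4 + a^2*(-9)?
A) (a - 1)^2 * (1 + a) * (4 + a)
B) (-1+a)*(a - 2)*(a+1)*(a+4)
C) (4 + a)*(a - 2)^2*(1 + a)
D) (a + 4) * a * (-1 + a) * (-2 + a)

We need to factor 8 + a^3*2 - 2*a + a^4 + a^2*(-9).
The factored form is (-1+a)*(a - 2)*(a+1)*(a+4).
B) (-1+a)*(a - 2)*(a+1)*(a+4)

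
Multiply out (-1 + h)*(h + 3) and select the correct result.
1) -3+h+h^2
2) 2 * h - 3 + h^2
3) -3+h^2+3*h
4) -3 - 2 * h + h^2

Expanding (-1 + h)*(h + 3):
= 2 * h - 3 + h^2
2) 2 * h - 3 + h^2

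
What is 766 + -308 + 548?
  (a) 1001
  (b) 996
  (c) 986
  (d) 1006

First: 766 + -308 = 458
Then: 458 + 548 = 1006
d) 1006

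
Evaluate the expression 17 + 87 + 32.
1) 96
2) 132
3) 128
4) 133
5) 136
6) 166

First: 17 + 87 = 104
Then: 104 + 32 = 136
5) 136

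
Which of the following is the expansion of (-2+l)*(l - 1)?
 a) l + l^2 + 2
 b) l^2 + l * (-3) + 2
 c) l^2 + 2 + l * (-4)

Expanding (-2+l)*(l - 1):
= l^2 + l * (-3) + 2
b) l^2 + l * (-3) + 2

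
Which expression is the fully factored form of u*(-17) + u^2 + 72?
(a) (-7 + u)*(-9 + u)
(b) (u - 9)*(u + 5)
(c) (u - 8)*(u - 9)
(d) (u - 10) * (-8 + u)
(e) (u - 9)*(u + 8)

We need to factor u*(-17) + u^2 + 72.
The factored form is (u - 8)*(u - 9).
c) (u - 8)*(u - 9)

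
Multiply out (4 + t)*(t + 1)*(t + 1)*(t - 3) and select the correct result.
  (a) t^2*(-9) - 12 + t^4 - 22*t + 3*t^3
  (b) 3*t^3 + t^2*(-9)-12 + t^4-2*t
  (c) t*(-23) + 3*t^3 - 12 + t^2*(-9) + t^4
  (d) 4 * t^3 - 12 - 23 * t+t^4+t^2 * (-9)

Expanding (4 + t)*(t + 1)*(t + 1)*(t - 3):
= t*(-23) + 3*t^3 - 12 + t^2*(-9) + t^4
c) t*(-23) + 3*t^3 - 12 + t^2*(-9) + t^4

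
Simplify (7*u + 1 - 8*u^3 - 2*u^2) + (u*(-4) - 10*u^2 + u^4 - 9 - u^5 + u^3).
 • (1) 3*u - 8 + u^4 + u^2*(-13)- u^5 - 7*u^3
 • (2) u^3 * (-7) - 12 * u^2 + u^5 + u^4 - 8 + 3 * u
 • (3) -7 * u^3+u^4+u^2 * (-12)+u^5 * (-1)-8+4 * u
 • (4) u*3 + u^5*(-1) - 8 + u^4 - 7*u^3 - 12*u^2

Adding the polynomials and combining like terms:
(7*u + 1 - 8*u^3 - 2*u^2) + (u*(-4) - 10*u^2 + u^4 - 9 - u^5 + u^3)
= u*3 + u^5*(-1) - 8 + u^4 - 7*u^3 - 12*u^2
4) u*3 + u^5*(-1) - 8 + u^4 - 7*u^3 - 12*u^2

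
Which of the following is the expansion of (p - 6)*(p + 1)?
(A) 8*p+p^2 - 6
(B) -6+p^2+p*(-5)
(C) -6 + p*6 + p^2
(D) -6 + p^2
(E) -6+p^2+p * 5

Expanding (p - 6)*(p + 1):
= -6+p^2+p*(-5)
B) -6+p^2+p*(-5)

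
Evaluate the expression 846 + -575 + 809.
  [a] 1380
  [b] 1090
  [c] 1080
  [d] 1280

First: 846 + -575 = 271
Then: 271 + 809 = 1080
c) 1080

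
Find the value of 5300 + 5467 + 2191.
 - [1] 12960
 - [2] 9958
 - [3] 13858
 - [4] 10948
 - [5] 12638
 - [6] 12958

First: 5300 + 5467 = 10767
Then: 10767 + 2191 = 12958
6) 12958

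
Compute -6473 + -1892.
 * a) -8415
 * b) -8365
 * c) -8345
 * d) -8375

-6473 + -1892 = -8365
b) -8365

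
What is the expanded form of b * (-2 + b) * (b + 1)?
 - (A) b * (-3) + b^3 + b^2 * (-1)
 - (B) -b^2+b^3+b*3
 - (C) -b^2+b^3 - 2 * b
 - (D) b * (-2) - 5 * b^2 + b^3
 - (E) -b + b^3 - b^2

Expanding b * (-2 + b) * (b + 1):
= -b^2+b^3 - 2 * b
C) -b^2+b^3 - 2 * b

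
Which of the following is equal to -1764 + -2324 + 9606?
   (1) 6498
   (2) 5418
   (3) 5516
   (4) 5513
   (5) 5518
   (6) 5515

First: -1764 + -2324 = -4088
Then: -4088 + 9606 = 5518
5) 5518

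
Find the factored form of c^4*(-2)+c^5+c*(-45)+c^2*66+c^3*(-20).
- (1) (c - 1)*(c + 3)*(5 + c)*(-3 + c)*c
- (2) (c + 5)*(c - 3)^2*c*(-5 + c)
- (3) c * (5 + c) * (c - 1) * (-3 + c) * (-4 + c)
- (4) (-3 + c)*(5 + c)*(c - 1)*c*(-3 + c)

We need to factor c^4*(-2)+c^5+c*(-45)+c^2*66+c^3*(-20).
The factored form is (-3 + c)*(5 + c)*(c - 1)*c*(-3 + c).
4) (-3 + c)*(5 + c)*(c - 1)*c*(-3 + c)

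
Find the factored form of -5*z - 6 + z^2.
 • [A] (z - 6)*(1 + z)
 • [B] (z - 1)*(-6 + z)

We need to factor -5*z - 6 + z^2.
The factored form is (z - 6)*(1 + z).
A) (z - 6)*(1 + z)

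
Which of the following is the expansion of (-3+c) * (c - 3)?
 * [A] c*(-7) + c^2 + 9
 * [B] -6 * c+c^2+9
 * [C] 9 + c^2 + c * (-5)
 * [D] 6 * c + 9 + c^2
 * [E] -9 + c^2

Expanding (-3+c) * (c - 3):
= -6 * c+c^2+9
B) -6 * c+c^2+9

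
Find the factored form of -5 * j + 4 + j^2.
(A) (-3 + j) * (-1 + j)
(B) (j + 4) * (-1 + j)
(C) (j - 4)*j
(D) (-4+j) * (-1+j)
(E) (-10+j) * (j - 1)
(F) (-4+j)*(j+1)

We need to factor -5 * j + 4 + j^2.
The factored form is (-4+j) * (-1+j).
D) (-4+j) * (-1+j)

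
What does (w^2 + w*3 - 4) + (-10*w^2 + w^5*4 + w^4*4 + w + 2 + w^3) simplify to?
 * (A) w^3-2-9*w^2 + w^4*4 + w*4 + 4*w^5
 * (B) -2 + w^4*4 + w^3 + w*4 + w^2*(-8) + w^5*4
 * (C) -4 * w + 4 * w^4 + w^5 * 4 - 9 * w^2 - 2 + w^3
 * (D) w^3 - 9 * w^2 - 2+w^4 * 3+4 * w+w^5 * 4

Adding the polynomials and combining like terms:
(w^2 + w*3 - 4) + (-10*w^2 + w^5*4 + w^4*4 + w + 2 + w^3)
= w^3-2-9*w^2 + w^4*4 + w*4 + 4*w^5
A) w^3-2-9*w^2 + w^4*4 + w*4 + 4*w^5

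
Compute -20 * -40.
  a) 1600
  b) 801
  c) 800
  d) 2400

-20 * -40 = 800
c) 800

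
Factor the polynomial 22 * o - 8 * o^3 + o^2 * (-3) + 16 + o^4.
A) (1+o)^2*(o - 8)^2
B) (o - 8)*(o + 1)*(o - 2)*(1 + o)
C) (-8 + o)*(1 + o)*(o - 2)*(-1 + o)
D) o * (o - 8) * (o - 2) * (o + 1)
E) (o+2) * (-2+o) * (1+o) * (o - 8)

We need to factor 22 * o - 8 * o^3 + o^2 * (-3) + 16 + o^4.
The factored form is (o - 8)*(o + 1)*(o - 2)*(1 + o).
B) (o - 8)*(o + 1)*(o - 2)*(1 + o)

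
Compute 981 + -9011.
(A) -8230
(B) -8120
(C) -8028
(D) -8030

981 + -9011 = -8030
D) -8030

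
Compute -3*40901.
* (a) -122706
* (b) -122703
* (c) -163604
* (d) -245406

-3 * 40901 = -122703
b) -122703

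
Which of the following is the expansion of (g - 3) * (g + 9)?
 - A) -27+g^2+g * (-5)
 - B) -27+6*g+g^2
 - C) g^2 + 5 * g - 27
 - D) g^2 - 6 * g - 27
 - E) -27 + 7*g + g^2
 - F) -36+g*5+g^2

Expanding (g - 3) * (g + 9):
= -27+6*g+g^2
B) -27+6*g+g^2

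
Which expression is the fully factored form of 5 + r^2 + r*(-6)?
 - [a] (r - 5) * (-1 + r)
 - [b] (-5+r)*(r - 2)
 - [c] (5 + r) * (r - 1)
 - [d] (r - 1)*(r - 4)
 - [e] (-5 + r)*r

We need to factor 5 + r^2 + r*(-6).
The factored form is (r - 5) * (-1 + r).
a) (r - 5) * (-1 + r)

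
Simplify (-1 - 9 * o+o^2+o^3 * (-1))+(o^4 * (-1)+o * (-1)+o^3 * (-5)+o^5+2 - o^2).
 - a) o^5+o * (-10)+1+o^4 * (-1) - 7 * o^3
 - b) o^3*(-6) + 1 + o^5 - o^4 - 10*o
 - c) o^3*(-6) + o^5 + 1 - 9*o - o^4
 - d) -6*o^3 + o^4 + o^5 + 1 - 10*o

Adding the polynomials and combining like terms:
(-1 - 9*o + o^2 + o^3*(-1)) + (o^4*(-1) + o*(-1) + o^3*(-5) + o^5 + 2 - o^2)
= o^3*(-6) + 1 + o^5 - o^4 - 10*o
b) o^3*(-6) + 1 + o^5 - o^4 - 10*o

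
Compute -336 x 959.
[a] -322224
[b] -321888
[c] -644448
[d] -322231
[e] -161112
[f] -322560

-336 * 959 = -322224
a) -322224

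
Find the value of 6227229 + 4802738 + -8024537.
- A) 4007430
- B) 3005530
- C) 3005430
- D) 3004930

First: 6227229 + 4802738 = 11029967
Then: 11029967 + -8024537 = 3005430
C) 3005430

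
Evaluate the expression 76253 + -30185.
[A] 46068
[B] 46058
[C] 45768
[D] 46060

76253 + -30185 = 46068
A) 46068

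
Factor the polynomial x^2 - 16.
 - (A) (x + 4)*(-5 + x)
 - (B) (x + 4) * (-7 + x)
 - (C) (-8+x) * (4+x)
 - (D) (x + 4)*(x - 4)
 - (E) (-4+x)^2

We need to factor x^2 - 16.
The factored form is (x + 4)*(x - 4).
D) (x + 4)*(x - 4)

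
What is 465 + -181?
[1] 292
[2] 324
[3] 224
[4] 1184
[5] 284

465 + -181 = 284
5) 284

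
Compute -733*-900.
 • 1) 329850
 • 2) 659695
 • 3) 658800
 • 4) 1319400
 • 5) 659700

-733 * -900 = 659700
5) 659700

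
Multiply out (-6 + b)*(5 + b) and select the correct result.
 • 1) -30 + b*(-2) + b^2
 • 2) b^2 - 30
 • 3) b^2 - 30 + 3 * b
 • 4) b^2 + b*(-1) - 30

Expanding (-6 + b)*(5 + b):
= b^2 + b*(-1) - 30
4) b^2 + b*(-1) - 30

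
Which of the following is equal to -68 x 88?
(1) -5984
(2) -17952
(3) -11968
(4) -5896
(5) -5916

-68 * 88 = -5984
1) -5984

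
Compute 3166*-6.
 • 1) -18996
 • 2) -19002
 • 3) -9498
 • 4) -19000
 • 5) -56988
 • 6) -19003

3166 * -6 = -18996
1) -18996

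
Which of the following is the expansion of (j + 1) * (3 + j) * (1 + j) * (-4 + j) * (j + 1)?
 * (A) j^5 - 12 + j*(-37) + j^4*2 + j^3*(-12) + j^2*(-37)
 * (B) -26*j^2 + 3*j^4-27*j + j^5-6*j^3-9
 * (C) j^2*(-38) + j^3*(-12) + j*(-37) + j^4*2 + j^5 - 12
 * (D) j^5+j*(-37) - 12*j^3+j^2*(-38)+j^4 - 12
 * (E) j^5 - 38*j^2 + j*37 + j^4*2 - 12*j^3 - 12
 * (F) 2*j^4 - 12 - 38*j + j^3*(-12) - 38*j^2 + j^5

Expanding (j + 1) * (3 + j) * (1 + j) * (-4 + j) * (j + 1):
= j^2*(-38) + j^3*(-12) + j*(-37) + j^4*2 + j^5 - 12
C) j^2*(-38) + j^3*(-12) + j*(-37) + j^4*2 + j^5 - 12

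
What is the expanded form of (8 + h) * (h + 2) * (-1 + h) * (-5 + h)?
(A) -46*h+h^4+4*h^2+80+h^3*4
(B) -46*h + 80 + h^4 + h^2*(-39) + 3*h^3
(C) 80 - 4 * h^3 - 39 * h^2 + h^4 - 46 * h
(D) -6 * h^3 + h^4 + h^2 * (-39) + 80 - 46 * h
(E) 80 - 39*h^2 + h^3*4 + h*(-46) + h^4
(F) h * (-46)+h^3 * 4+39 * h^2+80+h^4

Expanding (8 + h) * (h + 2) * (-1 + h) * (-5 + h):
= 80 - 39*h^2 + h^3*4 + h*(-46) + h^4
E) 80 - 39*h^2 + h^3*4 + h*(-46) + h^4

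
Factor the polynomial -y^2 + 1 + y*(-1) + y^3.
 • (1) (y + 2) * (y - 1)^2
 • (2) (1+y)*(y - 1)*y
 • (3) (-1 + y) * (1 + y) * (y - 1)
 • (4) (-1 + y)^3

We need to factor -y^2 + 1 + y*(-1) + y^3.
The factored form is (-1 + y) * (1 + y) * (y - 1).
3) (-1 + y) * (1 + y) * (y - 1)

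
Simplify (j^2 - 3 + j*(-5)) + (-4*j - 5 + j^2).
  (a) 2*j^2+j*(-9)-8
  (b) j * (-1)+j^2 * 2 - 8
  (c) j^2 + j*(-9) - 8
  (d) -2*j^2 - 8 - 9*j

Adding the polynomials and combining like terms:
(j^2 - 3 + j*(-5)) + (-4*j - 5 + j^2)
= 2*j^2+j*(-9)-8
a) 2*j^2+j*(-9)-8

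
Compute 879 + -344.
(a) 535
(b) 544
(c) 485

879 + -344 = 535
a) 535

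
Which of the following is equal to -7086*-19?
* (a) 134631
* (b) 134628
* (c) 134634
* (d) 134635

-7086 * -19 = 134634
c) 134634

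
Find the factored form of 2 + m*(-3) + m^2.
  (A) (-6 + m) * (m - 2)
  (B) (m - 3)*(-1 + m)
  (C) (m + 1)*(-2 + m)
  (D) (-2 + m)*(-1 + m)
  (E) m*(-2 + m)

We need to factor 2 + m*(-3) + m^2.
The factored form is (-2 + m)*(-1 + m).
D) (-2 + m)*(-1 + m)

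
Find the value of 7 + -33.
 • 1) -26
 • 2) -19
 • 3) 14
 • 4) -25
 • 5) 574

7 + -33 = -26
1) -26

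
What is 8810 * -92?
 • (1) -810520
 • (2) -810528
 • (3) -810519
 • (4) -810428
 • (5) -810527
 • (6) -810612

8810 * -92 = -810520
1) -810520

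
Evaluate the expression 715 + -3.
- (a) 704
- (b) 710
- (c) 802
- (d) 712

715 + -3 = 712
d) 712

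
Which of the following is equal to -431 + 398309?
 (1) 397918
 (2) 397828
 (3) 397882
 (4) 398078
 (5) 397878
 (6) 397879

-431 + 398309 = 397878
5) 397878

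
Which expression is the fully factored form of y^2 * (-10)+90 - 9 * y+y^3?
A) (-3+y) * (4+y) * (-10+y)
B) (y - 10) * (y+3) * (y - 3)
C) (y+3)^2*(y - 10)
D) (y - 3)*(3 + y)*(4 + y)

We need to factor y^2 * (-10)+90 - 9 * y+y^3.
The factored form is (y - 10) * (y+3) * (y - 3).
B) (y - 10) * (y+3) * (y - 3)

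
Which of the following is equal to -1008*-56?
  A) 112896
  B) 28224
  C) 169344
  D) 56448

-1008 * -56 = 56448
D) 56448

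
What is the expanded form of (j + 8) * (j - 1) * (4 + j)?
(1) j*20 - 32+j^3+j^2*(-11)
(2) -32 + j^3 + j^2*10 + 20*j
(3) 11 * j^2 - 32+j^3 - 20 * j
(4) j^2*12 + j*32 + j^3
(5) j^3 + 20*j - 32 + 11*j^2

Expanding (j + 8) * (j - 1) * (4 + j):
= j^3 + 20*j - 32 + 11*j^2
5) j^3 + 20*j - 32 + 11*j^2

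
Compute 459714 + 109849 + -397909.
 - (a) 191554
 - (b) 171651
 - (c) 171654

First: 459714 + 109849 = 569563
Then: 569563 + -397909 = 171654
c) 171654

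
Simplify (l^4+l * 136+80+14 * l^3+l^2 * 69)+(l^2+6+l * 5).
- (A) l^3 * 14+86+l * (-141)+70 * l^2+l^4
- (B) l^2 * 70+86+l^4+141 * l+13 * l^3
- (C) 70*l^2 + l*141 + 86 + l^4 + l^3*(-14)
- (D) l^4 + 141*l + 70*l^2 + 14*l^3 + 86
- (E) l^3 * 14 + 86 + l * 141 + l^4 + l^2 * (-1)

Adding the polynomials and combining like terms:
(l^4 + l*136 + 80 + 14*l^3 + l^2*69) + (l^2 + 6 + l*5)
= l^4 + 141*l + 70*l^2 + 14*l^3 + 86
D) l^4 + 141*l + 70*l^2 + 14*l^3 + 86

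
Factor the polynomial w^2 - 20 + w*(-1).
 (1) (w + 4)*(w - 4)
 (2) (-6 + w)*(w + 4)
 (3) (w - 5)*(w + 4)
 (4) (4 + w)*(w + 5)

We need to factor w^2 - 20 + w*(-1).
The factored form is (w - 5)*(w + 4).
3) (w - 5)*(w + 4)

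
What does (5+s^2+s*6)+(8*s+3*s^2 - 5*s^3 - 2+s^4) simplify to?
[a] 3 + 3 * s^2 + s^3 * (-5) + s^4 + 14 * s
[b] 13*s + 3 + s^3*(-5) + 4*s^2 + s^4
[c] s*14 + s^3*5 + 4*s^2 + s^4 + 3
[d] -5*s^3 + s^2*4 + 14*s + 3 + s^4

Adding the polynomials and combining like terms:
(5 + s^2 + s*6) + (8*s + 3*s^2 - 5*s^3 - 2 + s^4)
= -5*s^3 + s^2*4 + 14*s + 3 + s^4
d) -5*s^3 + s^2*4 + 14*s + 3 + s^4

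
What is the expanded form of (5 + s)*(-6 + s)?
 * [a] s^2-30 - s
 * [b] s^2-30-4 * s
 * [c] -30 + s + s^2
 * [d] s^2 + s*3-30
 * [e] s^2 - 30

Expanding (5 + s)*(-6 + s):
= s^2-30 - s
a) s^2-30 - s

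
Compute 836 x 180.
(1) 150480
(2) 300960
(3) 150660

836 * 180 = 150480
1) 150480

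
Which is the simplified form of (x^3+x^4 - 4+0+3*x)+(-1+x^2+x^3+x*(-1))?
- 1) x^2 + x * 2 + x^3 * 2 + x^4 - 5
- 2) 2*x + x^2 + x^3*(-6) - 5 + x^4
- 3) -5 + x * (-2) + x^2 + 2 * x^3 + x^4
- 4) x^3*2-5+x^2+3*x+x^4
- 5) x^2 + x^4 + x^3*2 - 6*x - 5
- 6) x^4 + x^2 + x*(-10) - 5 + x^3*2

Adding the polynomials and combining like terms:
(x^3 + x^4 - 4 + 0 + 3*x) + (-1 + x^2 + x^3 + x*(-1))
= x^2 + x * 2 + x^3 * 2 + x^4 - 5
1) x^2 + x * 2 + x^3 * 2 + x^4 - 5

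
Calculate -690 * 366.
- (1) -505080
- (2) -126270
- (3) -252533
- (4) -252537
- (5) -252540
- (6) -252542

-690 * 366 = -252540
5) -252540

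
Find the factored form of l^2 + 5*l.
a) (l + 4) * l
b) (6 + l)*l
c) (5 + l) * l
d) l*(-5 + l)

We need to factor l^2 + 5*l.
The factored form is (5 + l) * l.
c) (5 + l) * l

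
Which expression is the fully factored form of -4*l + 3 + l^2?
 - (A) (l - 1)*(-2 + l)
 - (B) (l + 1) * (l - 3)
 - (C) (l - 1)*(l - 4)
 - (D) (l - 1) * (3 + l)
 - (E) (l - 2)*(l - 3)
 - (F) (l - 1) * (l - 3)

We need to factor -4*l + 3 + l^2.
The factored form is (l - 1) * (l - 3).
F) (l - 1) * (l - 3)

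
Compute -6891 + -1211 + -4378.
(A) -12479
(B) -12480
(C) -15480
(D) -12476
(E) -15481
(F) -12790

First: -6891 + -1211 = -8102
Then: -8102 + -4378 = -12480
B) -12480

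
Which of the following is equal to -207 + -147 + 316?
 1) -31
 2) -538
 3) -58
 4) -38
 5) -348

First: -207 + -147 = -354
Then: -354 + 316 = -38
4) -38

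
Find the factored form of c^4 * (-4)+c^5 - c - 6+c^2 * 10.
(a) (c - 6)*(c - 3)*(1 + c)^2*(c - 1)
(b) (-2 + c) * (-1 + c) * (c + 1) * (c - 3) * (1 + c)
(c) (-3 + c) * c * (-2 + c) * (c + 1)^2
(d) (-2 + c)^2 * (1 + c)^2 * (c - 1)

We need to factor c^4 * (-4)+c^5 - c - 6+c^2 * 10.
The factored form is (-2 + c) * (-1 + c) * (c + 1) * (c - 3) * (1 + c).
b) (-2 + c) * (-1 + c) * (c + 1) * (c - 3) * (1 + c)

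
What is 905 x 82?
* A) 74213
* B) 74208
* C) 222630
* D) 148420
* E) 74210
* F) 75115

905 * 82 = 74210
E) 74210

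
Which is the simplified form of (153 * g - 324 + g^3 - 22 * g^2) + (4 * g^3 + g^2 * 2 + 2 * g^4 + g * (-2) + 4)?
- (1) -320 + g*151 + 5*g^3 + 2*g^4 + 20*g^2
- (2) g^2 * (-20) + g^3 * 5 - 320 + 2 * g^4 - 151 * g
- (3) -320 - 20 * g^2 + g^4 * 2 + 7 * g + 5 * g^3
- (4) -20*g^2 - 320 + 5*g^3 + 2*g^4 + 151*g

Adding the polynomials and combining like terms:
(153*g - 324 + g^3 - 22*g^2) + (4*g^3 + g^2*2 + 2*g^4 + g*(-2) + 4)
= -20*g^2 - 320 + 5*g^3 + 2*g^4 + 151*g
4) -20*g^2 - 320 + 5*g^3 + 2*g^4 + 151*g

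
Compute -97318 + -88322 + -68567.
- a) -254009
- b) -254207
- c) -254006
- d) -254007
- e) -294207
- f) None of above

First: -97318 + -88322 = -185640
Then: -185640 + -68567 = -254207
b) -254207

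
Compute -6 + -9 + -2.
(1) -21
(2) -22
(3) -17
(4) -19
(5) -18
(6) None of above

First: -6 + -9 = -15
Then: -15 + -2 = -17
3) -17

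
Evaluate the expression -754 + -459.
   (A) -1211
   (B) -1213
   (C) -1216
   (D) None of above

-754 + -459 = -1213
B) -1213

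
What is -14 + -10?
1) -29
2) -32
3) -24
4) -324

-14 + -10 = -24
3) -24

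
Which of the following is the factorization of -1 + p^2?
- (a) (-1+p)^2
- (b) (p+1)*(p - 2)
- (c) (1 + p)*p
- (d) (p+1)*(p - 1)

We need to factor -1 + p^2.
The factored form is (p+1)*(p - 1).
d) (p+1)*(p - 1)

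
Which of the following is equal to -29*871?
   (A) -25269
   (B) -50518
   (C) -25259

-29 * 871 = -25259
C) -25259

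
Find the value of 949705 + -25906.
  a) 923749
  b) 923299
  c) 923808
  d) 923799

949705 + -25906 = 923799
d) 923799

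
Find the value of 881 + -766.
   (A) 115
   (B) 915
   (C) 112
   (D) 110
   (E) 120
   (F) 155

881 + -766 = 115
A) 115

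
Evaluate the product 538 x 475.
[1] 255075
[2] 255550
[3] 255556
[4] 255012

538 * 475 = 255550
2) 255550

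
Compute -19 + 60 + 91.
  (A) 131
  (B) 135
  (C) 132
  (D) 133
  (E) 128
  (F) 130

First: -19 + 60 = 41
Then: 41 + 91 = 132
C) 132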